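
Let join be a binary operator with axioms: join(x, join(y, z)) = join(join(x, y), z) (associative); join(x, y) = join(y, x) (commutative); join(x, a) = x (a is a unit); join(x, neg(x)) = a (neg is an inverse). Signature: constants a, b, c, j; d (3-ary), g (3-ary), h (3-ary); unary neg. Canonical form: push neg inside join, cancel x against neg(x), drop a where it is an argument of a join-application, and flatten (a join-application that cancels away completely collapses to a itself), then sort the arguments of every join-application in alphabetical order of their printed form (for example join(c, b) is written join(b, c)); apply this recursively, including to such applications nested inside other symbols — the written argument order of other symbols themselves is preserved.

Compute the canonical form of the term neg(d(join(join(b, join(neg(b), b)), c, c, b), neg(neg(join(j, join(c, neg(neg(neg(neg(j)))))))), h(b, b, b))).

Push neg inside:  distribute neg over join and collapse double neg
Collect terms:  neg(d(join(b, b, c, c), join(c, j, j), h(b, b, b)))

Answer: neg(d(join(b, b, c, c), join(c, j, j), h(b, b, b)))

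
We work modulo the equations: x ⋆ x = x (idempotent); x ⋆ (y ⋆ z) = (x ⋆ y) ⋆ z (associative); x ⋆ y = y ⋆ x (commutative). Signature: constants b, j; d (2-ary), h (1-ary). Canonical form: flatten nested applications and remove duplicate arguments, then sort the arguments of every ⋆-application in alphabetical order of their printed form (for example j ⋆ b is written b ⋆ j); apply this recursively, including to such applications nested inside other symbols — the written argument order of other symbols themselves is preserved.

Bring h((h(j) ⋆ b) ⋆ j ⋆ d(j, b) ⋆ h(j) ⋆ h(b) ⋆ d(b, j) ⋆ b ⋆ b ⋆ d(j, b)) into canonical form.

Answer: h(b ⋆ d(b, j) ⋆ d(j, b) ⋆ h(b) ⋆ h(j) ⋆ j)

Derivation:
Work inside:  (h(j) ⋆ b) ⋆ j ⋆ d(j, b) ⋆ h(j) ⋆ h(b) ⋆ d(b, j) ⋆ b ⋆ b ⋆ d(j, b)
Flatten:  h(j) ⋆ b ⋆ j ⋆ d(j, b) ⋆ h(j) ⋆ h(b) ⋆ d(b, j) ⋆ b ⋆ b ⋆ d(j, b)
Idempotence:  drop duplicate h(j), b, b, d(j, b)
Sort arguments:  b ⋆ d(b, j) ⋆ d(j, b) ⋆ h(b) ⋆ h(j) ⋆ j
Put back:  h(b ⋆ d(b, j) ⋆ d(j, b) ⋆ h(b) ⋆ h(j) ⋆ j)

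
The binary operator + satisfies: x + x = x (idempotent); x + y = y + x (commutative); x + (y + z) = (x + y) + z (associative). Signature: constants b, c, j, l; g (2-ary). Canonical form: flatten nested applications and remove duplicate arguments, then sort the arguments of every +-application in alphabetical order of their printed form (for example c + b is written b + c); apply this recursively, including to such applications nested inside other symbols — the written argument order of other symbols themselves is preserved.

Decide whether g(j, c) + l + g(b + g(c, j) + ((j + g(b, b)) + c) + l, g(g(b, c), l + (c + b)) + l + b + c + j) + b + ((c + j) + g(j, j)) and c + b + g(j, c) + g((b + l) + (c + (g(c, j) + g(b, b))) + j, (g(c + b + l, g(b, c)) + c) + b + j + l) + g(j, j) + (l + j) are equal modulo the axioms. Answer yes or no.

Left:  g(j, c) + l + g(b + g(c, j) + ((j + g(b, b)) + c) + l, g(g(b, c), l + (c + b)) + l + b + c + j) + b + ((c + j) + g(j, j))
  Un-nest:  g(j, c) + l + g(b + g(c, j) + ((j + g(b, b)) + c) + l, g(g(b, c), l + (c + b)) + l + b + c + j) + b + c + j + g(j, j)
  Simplify inside:  g(b + g(c, j) + ((j + g(b, b)) + c) + l, g(g(b, c), l + (c + b)) + l + b + c + j)  →  g(b + c + g(b, b) + g(c, j) + j + l, b + c + g(g(b, c), b + c + l) + j + l)
  Order the arguments:  b + c + g(b + c + g(b, b) + g(c, j) + j + l, b + c + g(g(b, c), b + c + l) + j + l) + g(j, c) + g(j, j) + j + l
Right:  c + b + g(j, c) + g((b + l) + (c + (g(c, j) + g(b, b))) + j, (g(c + b + l, g(b, c)) + c) + b + j + l) + g(j, j) + (l + j)
  Un-nest:  c + b + g(j, c) + g((b + l) + (c + (g(c, j) + g(b, b))) + j, (g(c + b + l, g(b, c)) + c) + b + j + l) + g(j, j) + l + j
  Canonicalize subterm:  g((b + l) + (c + (g(c, j) + g(b, b))) + j, (g(c + b + l, g(b, c)) + c) + b + j + l)  →  g(b + c + g(b, b) + g(c, j) + j + l, b + c + g(b + c + l, g(b, c)) + j + l)
  Order the arguments:  b + c + g(b + c + g(b, b) + g(c, j) + j + l, b + c + g(b + c + l, g(b, c)) + j + l) + g(j, c) + g(j, j) + j + l

Answer: no — b + c + g(b + c + g(b, b) + g(c, j) + j + l, b + c + g(g(b, c), b + c + l) + j + l) + g(j, c) + g(j, j) + j + l vs b + c + g(b + c + g(b, b) + g(c, j) + j + l, b + c + g(b + c + l, g(b, c)) + j + l) + g(j, c) + g(j, j) + j + l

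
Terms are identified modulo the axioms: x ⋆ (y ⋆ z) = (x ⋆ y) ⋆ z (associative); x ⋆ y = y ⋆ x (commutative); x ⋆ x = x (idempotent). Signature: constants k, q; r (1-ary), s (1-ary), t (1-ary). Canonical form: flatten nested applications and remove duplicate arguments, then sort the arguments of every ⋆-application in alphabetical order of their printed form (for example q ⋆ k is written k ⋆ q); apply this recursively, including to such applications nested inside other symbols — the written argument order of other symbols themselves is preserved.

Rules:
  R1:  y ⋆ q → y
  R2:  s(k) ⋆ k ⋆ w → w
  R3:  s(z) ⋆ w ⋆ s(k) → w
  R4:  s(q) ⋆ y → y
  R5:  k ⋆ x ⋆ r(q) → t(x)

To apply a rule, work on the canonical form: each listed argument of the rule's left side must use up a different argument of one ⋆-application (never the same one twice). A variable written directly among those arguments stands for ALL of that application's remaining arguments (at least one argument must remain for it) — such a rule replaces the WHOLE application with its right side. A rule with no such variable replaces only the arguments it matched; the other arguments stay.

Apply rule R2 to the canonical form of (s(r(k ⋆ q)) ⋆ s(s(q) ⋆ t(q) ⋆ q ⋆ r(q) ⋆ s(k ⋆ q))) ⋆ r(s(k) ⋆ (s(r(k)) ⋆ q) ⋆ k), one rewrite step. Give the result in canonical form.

Canonical form:  r(k ⋆ q ⋆ s(k) ⋆ s(r(k))) ⋆ s(q ⋆ r(q) ⋆ s(k ⋆ q) ⋆ s(q) ⋆ t(q)) ⋆ s(r(k ⋆ q))
R2 matches:  uses k, s(k);  w := q ⋆ s(r(k))
The variable takes the whole remainder — replace the entire application.
Giving:  r(q ⋆ s(r(k))) ⋆ s(q ⋆ r(q) ⋆ s(k ⋆ q) ⋆ s(q) ⋆ t(q)) ⋆ s(r(k ⋆ q))

Answer: r(q ⋆ s(r(k))) ⋆ s(q ⋆ r(q) ⋆ s(k ⋆ q) ⋆ s(q) ⋆ t(q)) ⋆ s(r(k ⋆ q))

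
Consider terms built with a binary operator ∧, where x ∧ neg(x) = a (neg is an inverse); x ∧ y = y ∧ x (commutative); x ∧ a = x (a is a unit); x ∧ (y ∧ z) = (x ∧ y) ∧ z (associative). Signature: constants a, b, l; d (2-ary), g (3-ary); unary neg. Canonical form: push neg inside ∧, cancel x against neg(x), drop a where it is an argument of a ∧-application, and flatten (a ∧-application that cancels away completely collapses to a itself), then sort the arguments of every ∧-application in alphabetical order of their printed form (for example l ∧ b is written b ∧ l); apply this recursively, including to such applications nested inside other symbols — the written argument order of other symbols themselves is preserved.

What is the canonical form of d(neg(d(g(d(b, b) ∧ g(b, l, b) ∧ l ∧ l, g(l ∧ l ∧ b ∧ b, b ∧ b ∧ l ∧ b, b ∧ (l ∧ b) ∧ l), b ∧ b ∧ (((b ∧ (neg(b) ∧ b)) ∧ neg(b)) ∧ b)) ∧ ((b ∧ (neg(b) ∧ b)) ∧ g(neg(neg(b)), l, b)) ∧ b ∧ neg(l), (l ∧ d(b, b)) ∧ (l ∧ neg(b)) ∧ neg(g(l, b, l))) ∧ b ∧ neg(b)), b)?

Descend into:  d(g(d(b, b) ∧ g(b, l, b) ∧ l ∧ l, g(l ∧ l ∧ b ∧ b, b ∧ b ∧ l ∧ b, b ∧ (l ∧ b) ∧ l), b ∧ b ∧ (((b ∧ (neg(b) ∧ b)) ∧ neg(b)) ∧ b)) ∧ ((b ∧ (neg(b) ∧ b)) ∧ g(neg(neg(b)), l, b)) ∧ b ∧ neg(l), (l ∧ d(b, b)) ∧ (l ∧ neg(b)) ∧ neg(g(l, b, l))) ∧ b ∧ neg(b)
Push neg inside:  distribute neg over ∧ and collapse double neg
Cancel inverse pairs:  b cancels
Collect:  d(b ∧ b ∧ g(b, l, b) ∧ g(d(b, b) ∧ g(b, l, b) ∧ l ∧ l, g(b ∧ b ∧ l ∧ l, b ∧ b ∧ b ∧ l, b ∧ b ∧ l ∧ l), b ∧ b ∧ b) ∧ neg(l), d(b, b) ∧ l ∧ l ∧ neg(b) ∧ neg(g(l, b, l)))
Rebuild:  d(neg(d(b ∧ b ∧ g(b, l, b) ∧ g(d(b, b) ∧ g(b, l, b) ∧ l ∧ l, g(b ∧ b ∧ l ∧ l, b ∧ b ∧ b ∧ l, b ∧ b ∧ l ∧ l), b ∧ b ∧ b) ∧ neg(l), d(b, b) ∧ l ∧ l ∧ neg(b) ∧ neg(g(l, b, l)))), b)

Answer: d(neg(d(b ∧ b ∧ g(b, l, b) ∧ g(d(b, b) ∧ g(b, l, b) ∧ l ∧ l, g(b ∧ b ∧ l ∧ l, b ∧ b ∧ b ∧ l, b ∧ b ∧ l ∧ l), b ∧ b ∧ b) ∧ neg(l), d(b, b) ∧ l ∧ l ∧ neg(b) ∧ neg(g(l, b, l)))), b)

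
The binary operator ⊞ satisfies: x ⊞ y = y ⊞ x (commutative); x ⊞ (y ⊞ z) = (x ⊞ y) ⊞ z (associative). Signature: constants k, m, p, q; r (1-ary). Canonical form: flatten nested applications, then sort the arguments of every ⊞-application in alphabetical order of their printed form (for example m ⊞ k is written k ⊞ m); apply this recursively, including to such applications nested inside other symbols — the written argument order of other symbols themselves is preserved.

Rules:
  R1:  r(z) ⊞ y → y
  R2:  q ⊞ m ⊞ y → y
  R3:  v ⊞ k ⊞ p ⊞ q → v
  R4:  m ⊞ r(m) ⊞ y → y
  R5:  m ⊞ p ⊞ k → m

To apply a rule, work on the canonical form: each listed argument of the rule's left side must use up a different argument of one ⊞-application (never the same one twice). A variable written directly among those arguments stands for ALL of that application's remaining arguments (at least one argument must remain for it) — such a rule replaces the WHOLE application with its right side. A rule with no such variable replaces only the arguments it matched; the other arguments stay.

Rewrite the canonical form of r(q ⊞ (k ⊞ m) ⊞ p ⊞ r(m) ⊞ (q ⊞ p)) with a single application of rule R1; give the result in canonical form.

Answer: r(k ⊞ m ⊞ p ⊞ p ⊞ q ⊞ q)

Derivation:
Canonical form:  r(k ⊞ m ⊞ p ⊞ p ⊞ q ⊞ q ⊞ r(m))
R1 matches:  uses r(m);  y := k ⊞ m ⊞ p ⊞ p ⊞ q ⊞ q, z := m
The extension variable absorbs all remaining arguments, so the whole application is rewritten.
Giving:  r(k ⊞ m ⊞ p ⊞ p ⊞ q ⊞ q)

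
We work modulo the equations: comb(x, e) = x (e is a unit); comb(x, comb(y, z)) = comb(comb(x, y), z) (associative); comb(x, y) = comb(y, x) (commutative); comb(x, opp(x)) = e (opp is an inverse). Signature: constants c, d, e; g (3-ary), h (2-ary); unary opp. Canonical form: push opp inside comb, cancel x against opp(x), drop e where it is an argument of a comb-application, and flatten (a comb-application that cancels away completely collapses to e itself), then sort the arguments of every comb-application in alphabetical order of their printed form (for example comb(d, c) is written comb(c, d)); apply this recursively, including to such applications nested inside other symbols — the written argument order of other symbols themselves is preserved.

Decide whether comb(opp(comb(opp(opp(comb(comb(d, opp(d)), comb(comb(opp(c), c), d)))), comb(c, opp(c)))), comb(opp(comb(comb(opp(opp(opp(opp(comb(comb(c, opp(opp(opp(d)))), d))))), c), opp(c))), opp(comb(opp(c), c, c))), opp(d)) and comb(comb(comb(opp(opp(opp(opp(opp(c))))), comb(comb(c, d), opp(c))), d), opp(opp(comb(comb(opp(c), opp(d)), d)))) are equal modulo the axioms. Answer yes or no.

Left:  comb(opp(comb(opp(opp(comb(comb(d, opp(d)), comb(comb(opp(c), c), d)))), comb(c, opp(c)))), comb(opp(comb(comb(opp(opp(opp(opp(comb(comb(c, opp(opp(opp(d)))), d))))), c), opp(c))), opp(comb(opp(c), c, c))), opp(d))
  Push opp inside:  distribute opp over comb and collapse double opp
  Collect:  comb(opp(d), opp(d), opp(c), opp(c))
  Order the arguments:  comb(opp(c), opp(c), opp(d), opp(d))
Right:  comb(comb(comb(opp(opp(opp(opp(opp(c))))), comb(comb(c, d), opp(c))), d), opp(opp(comb(comb(opp(c), opp(d)), d))))
  Push opp inside:  distribute opp over comb and collapse double opp
  Collect terms:  comb(opp(c), opp(c), d, d)
  Sort arguments:  comb(d, d, opp(c), opp(c))

Answer: no — comb(opp(c), opp(c), opp(d), opp(d)) vs comb(d, d, opp(c), opp(c))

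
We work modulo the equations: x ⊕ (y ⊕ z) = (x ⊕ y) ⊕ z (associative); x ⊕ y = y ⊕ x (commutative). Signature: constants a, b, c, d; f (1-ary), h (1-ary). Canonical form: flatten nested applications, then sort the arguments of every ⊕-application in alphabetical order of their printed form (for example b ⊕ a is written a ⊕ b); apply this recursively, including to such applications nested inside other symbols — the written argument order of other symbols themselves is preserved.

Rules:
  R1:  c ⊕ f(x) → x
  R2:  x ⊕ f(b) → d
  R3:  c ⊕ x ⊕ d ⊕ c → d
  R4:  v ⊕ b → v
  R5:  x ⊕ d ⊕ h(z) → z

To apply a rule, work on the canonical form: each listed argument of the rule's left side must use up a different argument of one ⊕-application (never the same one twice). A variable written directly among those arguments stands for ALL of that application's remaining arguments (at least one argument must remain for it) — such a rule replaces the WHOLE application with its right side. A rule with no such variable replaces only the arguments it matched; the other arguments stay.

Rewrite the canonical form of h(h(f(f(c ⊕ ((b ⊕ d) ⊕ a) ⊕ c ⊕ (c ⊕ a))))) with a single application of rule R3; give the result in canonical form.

Answer: h(h(f(f(d))))

Derivation:
Canonical form:  h(h(f(f(a ⊕ a ⊕ b ⊕ c ⊕ c ⊕ c ⊕ d))))
R3 matches:  uses c, c, d;  x := a ⊕ a ⊕ b ⊕ c
The extension variable absorbs all remaining arguments, so the whole application is rewritten.
Result:  h(h(f(f(d))))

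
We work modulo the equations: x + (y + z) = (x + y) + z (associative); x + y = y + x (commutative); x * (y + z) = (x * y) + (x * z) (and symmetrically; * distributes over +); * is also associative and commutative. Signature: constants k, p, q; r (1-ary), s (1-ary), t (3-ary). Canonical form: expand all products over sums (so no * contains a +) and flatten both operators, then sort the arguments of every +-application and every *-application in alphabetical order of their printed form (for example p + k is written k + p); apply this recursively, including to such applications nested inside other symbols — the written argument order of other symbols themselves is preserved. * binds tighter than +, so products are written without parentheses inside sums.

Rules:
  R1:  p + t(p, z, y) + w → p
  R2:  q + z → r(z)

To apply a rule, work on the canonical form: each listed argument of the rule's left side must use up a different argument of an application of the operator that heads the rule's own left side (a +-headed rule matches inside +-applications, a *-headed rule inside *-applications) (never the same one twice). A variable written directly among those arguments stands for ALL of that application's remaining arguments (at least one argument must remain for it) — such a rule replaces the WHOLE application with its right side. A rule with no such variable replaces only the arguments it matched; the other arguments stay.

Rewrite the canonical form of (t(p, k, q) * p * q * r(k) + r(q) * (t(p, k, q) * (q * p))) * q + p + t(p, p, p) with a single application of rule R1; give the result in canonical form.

Answer: p

Derivation:
Canonical form:  p + p * q * q * r(k) * t(p, k, q) + p * q * q * r(q) * t(p, k, q) + t(p, p, p)
Apply R1:  consuming p, t(p, p, p);  w := p * q * q * r(k) * t(p, k, q) + p * q * q * r(q) * t(p, k, q), y := p, z := p
Every leftover argument binds to the variable; the entire application is replaced.
New term:  p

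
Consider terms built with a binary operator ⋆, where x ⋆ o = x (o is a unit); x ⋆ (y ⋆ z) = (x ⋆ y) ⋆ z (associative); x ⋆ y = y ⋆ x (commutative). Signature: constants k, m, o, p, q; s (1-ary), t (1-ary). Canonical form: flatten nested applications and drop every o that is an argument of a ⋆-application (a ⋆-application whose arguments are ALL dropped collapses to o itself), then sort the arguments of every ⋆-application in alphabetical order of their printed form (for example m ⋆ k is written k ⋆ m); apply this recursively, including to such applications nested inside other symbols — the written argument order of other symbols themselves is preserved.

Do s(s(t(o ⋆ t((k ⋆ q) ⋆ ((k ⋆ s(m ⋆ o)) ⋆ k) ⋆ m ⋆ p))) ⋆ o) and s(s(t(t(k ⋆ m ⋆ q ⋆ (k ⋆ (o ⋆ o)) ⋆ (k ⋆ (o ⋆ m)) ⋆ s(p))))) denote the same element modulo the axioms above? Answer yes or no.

Left:  s(s(t(o ⋆ t((k ⋆ q) ⋆ ((k ⋆ s(m ⋆ o)) ⋆ k) ⋆ m ⋆ p))) ⋆ o)
  Focus inside:  s(t(o ⋆ t((k ⋆ q) ⋆ ((k ⋆ s(m ⋆ o)) ⋆ k) ⋆ m ⋆ p))) ⋆ o
  Canonicalize subterm:  s(t(o ⋆ t((k ⋆ q) ⋆ ((k ⋆ s(m ⋆ o)) ⋆ k) ⋆ m ⋆ p)))  →  s(t(t(k ⋆ k ⋆ k ⋆ m ⋆ p ⋆ q ⋆ s(m))))
  Units out:  drop o
  Sort:  s(t(t(k ⋆ k ⋆ k ⋆ m ⋆ p ⋆ q ⋆ s(m))))
  Reassemble:  s(s(t(t(k ⋆ k ⋆ k ⋆ m ⋆ p ⋆ q ⋆ s(m)))))
Right:  s(s(t(t(k ⋆ m ⋆ q ⋆ (k ⋆ (o ⋆ o)) ⋆ (k ⋆ (o ⋆ m)) ⋆ s(p)))))
  Work inside:  k ⋆ m ⋆ q ⋆ (k ⋆ (o ⋆ o)) ⋆ (k ⋆ (o ⋆ m)) ⋆ s(p)
  Un-nest:  k ⋆ m ⋆ q ⋆ k ⋆ o ⋆ o ⋆ k ⋆ o ⋆ m ⋆ s(p)
  Drop the unit:  drop o (×3)
  Order the arguments:  k ⋆ k ⋆ k ⋆ m ⋆ m ⋆ q ⋆ s(p)
  Put back:  s(s(t(t(k ⋆ k ⋆ k ⋆ m ⋆ m ⋆ q ⋆ s(p)))))

Answer: no — s(s(t(t(k ⋆ k ⋆ k ⋆ m ⋆ p ⋆ q ⋆ s(m))))) vs s(s(t(t(k ⋆ k ⋆ k ⋆ m ⋆ m ⋆ q ⋆ s(p)))))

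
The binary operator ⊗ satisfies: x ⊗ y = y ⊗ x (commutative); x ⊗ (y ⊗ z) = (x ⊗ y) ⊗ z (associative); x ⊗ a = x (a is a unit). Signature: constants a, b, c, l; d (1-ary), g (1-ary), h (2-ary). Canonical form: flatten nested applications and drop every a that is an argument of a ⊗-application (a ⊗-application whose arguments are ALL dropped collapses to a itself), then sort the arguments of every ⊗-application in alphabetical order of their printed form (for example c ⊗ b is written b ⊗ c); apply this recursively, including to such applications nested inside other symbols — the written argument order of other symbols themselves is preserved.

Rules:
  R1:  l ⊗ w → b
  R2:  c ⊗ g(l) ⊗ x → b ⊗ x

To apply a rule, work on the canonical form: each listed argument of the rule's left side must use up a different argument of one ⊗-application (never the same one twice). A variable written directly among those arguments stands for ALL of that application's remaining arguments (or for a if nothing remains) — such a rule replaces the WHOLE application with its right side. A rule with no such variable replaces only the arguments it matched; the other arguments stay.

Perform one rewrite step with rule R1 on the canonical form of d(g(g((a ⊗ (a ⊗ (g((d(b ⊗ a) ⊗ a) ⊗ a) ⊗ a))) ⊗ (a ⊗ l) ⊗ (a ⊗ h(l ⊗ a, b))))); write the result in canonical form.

Canonical form:  d(g(g(g(d(b)) ⊗ h(l, b) ⊗ l)))
Match R1:  consume l;  w := g(d(b)) ⊗ h(l, b)
The variable takes the whole remainder — replace the entire application.
Giving:  d(g(g(b)))

Answer: d(g(g(b)))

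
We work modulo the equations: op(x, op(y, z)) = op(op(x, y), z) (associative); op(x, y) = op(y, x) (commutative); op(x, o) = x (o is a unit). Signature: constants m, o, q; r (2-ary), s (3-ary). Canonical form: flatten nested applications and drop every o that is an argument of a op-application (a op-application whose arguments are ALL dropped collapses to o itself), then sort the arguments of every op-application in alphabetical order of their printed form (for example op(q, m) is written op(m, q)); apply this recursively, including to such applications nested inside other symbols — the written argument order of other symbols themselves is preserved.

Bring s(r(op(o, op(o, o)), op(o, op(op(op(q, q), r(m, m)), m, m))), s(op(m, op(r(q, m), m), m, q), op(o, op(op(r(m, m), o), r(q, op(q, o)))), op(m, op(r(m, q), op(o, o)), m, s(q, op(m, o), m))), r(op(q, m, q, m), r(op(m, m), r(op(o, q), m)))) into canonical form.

Work inside:  op(m, op(r(m, q), op(o, o)), m, s(q, op(m, o), m))
Merge nested applications:  op(m, r(m, q), o, o, m, s(q, op(m, o), m))
Simplify inside:  s(q, op(m, o), m)  →  s(q, m, m)
Unit:  drop o (×2)
Sort:  op(m, m, r(m, q), s(q, m, m))
Reassemble:  s(r(o, op(m, m, q, q, r(m, m))), s(op(m, m, m, q, r(q, m)), op(r(m, m), r(q, q)), op(m, m, r(m, q), s(q, m, m))), r(op(m, m, q, q), r(op(m, m), r(q, m))))

Answer: s(r(o, op(m, m, q, q, r(m, m))), s(op(m, m, m, q, r(q, m)), op(r(m, m), r(q, q)), op(m, m, r(m, q), s(q, m, m))), r(op(m, m, q, q), r(op(m, m), r(q, m))))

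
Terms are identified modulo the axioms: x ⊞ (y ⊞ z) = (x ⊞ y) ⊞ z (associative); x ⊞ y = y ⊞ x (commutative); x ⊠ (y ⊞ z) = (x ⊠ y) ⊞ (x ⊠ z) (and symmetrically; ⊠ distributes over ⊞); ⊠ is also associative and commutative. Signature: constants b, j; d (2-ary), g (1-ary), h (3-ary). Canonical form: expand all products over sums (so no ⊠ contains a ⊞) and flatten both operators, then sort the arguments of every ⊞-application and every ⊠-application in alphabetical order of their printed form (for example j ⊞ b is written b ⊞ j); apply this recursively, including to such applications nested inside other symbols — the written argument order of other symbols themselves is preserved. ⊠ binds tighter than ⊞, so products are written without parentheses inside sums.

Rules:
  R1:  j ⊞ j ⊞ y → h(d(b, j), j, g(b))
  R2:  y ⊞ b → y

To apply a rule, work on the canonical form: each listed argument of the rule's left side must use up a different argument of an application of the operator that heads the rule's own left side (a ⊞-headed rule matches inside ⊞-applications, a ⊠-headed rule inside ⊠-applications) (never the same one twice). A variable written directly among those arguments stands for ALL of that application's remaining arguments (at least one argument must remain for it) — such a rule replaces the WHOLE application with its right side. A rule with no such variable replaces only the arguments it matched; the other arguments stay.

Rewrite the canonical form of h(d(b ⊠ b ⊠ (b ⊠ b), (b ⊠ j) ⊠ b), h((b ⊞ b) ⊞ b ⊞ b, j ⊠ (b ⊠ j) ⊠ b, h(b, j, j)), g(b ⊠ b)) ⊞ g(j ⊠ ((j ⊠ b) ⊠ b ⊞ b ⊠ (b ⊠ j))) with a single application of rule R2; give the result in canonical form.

Answer: g(b ⊠ b ⊠ j ⊠ j ⊞ b ⊠ b ⊠ j ⊠ j) ⊞ h(d(b ⊠ b ⊠ b ⊠ b, b ⊠ b ⊠ j), h(b ⊞ b ⊞ b, b ⊠ b ⊠ j ⊠ j, h(b, j, j)), g(b ⊠ b))

Derivation:
Canonical form:  g(b ⊠ b ⊠ j ⊠ j ⊞ b ⊠ b ⊠ j ⊠ j) ⊞ h(d(b ⊠ b ⊠ b ⊠ b, b ⊠ b ⊠ j), h(b ⊞ b ⊞ b ⊞ b, b ⊠ b ⊠ j ⊠ j, h(b, j, j)), g(b ⊠ b))
Match R2:  consume b;  y := b ⊞ b ⊞ b
Every leftover argument binds to the variable; the entire application is replaced.
Giving:  g(b ⊠ b ⊠ j ⊠ j ⊞ b ⊠ b ⊠ j ⊠ j) ⊞ h(d(b ⊠ b ⊠ b ⊠ b, b ⊠ b ⊠ j), h(b ⊞ b ⊞ b, b ⊠ b ⊠ j ⊠ j, h(b, j, j)), g(b ⊠ b))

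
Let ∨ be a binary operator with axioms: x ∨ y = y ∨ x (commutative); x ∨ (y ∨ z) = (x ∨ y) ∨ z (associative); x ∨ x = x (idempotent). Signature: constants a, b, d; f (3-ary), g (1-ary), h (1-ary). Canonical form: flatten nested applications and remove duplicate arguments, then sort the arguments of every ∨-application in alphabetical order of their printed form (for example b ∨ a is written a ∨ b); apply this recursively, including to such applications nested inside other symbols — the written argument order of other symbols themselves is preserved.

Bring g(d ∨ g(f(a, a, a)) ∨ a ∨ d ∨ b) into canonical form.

Answer: g(a ∨ b ∨ d ∨ g(f(a, a, a)))

Derivation:
Work inside:  d ∨ g(f(a, a, a)) ∨ a ∨ d ∨ b
Drop duplicates:  drop duplicate d
Sort:  a ∨ b ∨ d ∨ g(f(a, a, a))
Reassemble:  g(a ∨ b ∨ d ∨ g(f(a, a, a)))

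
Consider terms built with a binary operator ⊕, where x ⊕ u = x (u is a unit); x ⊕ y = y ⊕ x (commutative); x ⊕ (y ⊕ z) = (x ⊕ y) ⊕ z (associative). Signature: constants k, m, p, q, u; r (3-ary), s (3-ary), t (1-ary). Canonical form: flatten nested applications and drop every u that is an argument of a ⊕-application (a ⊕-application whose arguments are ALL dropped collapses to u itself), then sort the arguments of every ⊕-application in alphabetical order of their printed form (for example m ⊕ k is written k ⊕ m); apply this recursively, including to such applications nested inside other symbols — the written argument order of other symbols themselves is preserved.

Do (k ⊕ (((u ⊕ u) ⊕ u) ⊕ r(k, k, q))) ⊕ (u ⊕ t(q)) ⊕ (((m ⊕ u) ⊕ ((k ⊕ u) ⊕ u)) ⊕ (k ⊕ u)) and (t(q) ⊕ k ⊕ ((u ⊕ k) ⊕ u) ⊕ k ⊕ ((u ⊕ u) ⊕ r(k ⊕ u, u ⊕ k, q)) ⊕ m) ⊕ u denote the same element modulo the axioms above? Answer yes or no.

Answer: yes — both canonical forms are k ⊕ k ⊕ k ⊕ m ⊕ r(k, k, q) ⊕ t(q)

Derivation:
Left:  (k ⊕ (((u ⊕ u) ⊕ u) ⊕ r(k, k, q))) ⊕ (u ⊕ t(q)) ⊕ (((m ⊕ u) ⊕ ((k ⊕ u) ⊕ u)) ⊕ (k ⊕ u))
  Flatten:  k ⊕ u ⊕ u ⊕ u ⊕ r(k, k, q) ⊕ u ⊕ t(q) ⊕ m ⊕ u ⊕ k ⊕ u ⊕ u ⊕ k ⊕ u
  Drop the unit:  drop u (×8)
  Order the arguments:  k ⊕ k ⊕ k ⊕ m ⊕ r(k, k, q) ⊕ t(q)
Right:  (t(q) ⊕ k ⊕ ((u ⊕ k) ⊕ u) ⊕ k ⊕ ((u ⊕ u) ⊕ r(k ⊕ u, u ⊕ k, q)) ⊕ m) ⊕ u
  Un-nest:  t(q) ⊕ k ⊕ u ⊕ k ⊕ u ⊕ k ⊕ u ⊕ u ⊕ r(k ⊕ u, u ⊕ k, q) ⊕ m ⊕ u
  Inside:  r(k ⊕ u, u ⊕ k, q)  →  r(k, k, q)
  Drop the unit:  drop u (×5)
  Sort arguments:  k ⊕ k ⊕ k ⊕ m ⊕ r(k, k, q) ⊕ t(q)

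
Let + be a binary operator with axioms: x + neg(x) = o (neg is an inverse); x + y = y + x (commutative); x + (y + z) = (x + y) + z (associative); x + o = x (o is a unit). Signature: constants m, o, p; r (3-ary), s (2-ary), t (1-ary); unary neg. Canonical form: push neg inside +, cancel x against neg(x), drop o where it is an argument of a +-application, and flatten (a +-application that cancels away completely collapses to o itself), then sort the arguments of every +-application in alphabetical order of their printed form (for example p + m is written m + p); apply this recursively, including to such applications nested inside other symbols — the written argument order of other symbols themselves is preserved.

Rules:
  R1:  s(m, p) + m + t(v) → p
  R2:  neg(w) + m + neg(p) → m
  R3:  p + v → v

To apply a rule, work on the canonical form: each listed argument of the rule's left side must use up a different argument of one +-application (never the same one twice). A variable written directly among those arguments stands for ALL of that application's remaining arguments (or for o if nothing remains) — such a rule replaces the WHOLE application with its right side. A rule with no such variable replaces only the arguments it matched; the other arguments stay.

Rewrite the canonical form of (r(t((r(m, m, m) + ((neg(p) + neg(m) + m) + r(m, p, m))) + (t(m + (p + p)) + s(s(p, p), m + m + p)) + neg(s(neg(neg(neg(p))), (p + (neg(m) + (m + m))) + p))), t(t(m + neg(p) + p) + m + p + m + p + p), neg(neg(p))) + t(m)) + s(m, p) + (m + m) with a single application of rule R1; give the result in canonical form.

Canonical form:  m + m + r(t(neg(p) + neg(s(neg(p), m + p + p)) + r(m, m, m) + r(m, p, m) + s(s(p, p), m + m + p) + t(m + p + p)), t(m + m + p + p + p + t(m)), p) + s(m, p) + t(m)
Match R1:  consume m, s(m, p), t(m);  v := m
New term:  m + p + r(t(neg(p) + neg(s(neg(p), m + p + p)) + r(m, m, m) + r(m, p, m) + s(s(p, p), m + m + p) + t(m + p + p)), t(m + m + p + p + p + t(m)), p)

Answer: m + p + r(t(neg(p) + neg(s(neg(p), m + p + p)) + r(m, m, m) + r(m, p, m) + s(s(p, p), m + m + p) + t(m + p + p)), t(m + m + p + p + p + t(m)), p)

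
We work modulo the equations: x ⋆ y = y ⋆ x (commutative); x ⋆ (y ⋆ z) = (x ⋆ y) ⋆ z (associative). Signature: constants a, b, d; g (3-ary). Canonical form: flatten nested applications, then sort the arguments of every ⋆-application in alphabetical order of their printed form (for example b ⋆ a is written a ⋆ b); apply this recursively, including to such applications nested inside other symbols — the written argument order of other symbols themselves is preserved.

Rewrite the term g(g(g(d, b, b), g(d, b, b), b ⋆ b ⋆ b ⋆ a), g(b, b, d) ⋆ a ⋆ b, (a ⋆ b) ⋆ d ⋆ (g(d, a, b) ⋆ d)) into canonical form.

Answer: g(g(g(d, b, b), g(d, b, b), a ⋆ b ⋆ b ⋆ b), a ⋆ b ⋆ g(b, b, d), a ⋆ b ⋆ d ⋆ d ⋆ g(d, a, b))

Derivation:
Work inside:  (a ⋆ b) ⋆ d ⋆ (g(d, a, b) ⋆ d)
Merge nested applications:  a ⋆ b ⋆ d ⋆ g(d, a, b) ⋆ d
Sort arguments:  a ⋆ b ⋆ d ⋆ d ⋆ g(d, a, b)
Reassemble:  g(g(g(d, b, b), g(d, b, b), a ⋆ b ⋆ b ⋆ b), a ⋆ b ⋆ g(b, b, d), a ⋆ b ⋆ d ⋆ d ⋆ g(d, a, b))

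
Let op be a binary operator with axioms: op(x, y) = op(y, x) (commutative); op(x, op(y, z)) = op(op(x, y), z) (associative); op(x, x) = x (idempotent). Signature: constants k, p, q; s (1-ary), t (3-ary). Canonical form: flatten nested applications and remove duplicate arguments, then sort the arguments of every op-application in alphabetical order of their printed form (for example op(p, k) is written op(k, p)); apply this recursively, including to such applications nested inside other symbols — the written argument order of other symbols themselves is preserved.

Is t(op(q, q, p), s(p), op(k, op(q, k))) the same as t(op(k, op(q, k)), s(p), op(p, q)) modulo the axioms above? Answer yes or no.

Left:  t(op(q, q, p), s(p), op(k, op(q, k)))
  Work inside:  op(k, op(q, k))
  Merge nested applications:  op(k, q, k)
  Idempotence:  drop duplicate k
  Sort arguments:  op(k, q)
  Put back:  t(op(p, q), s(p), op(k, q))
Right:  t(op(k, op(q, k)), s(p), op(p, q))
  Descend into:  op(k, op(q, k))
  Un-nest:  op(k, q, k)
  Idempotence:  drop duplicate k
  Sort arguments:  op(k, q)
  Rebuild:  t(op(k, q), s(p), op(p, q))

Answer: no — t(op(p, q), s(p), op(k, q)) vs t(op(k, q), s(p), op(p, q))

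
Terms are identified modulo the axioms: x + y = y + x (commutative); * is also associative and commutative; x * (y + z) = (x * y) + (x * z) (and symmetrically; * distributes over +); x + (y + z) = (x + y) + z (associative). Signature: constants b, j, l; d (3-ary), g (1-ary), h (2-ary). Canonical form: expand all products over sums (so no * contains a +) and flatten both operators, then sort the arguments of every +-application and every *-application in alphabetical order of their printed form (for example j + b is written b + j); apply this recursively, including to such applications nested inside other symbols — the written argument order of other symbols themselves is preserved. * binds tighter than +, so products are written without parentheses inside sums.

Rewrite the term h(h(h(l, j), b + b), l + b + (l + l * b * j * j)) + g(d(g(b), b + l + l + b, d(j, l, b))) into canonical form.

Answer: g(d(g(b), b + b + l + l, d(j, l, b))) + h(h(h(l, j), b + b), b + b * j * j * l + l + l)

Derivation:
Flatten:  h(h(h(l, j), b + b), b + b * j * j * l + l + l) + g(d(g(b), b + b + l + l, d(j, l, b)))
Order the arguments:  g(d(g(b), b + b + l + l, d(j, l, b))) + h(h(h(l, j), b + b), b + b * j * j * l + l + l)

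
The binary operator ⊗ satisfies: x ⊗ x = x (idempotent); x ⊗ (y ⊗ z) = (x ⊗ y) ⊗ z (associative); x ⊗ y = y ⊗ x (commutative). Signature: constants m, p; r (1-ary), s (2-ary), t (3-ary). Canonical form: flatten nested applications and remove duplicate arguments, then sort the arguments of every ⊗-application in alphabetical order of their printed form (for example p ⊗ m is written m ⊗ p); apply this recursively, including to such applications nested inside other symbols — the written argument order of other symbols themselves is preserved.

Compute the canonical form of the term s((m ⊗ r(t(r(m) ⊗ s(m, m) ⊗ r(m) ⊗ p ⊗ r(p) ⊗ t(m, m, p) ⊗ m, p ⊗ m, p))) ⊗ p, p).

Focus inside:  (m ⊗ r(t(r(m) ⊗ s(m, m) ⊗ r(m) ⊗ p ⊗ r(p) ⊗ t(m, m, p) ⊗ m, p ⊗ m, p))) ⊗ p
Un-nest:  m ⊗ r(t(r(m) ⊗ s(m, m) ⊗ r(m) ⊗ p ⊗ r(p) ⊗ t(m, m, p) ⊗ m, p ⊗ m, p)) ⊗ p
Inside:  r(t(r(m) ⊗ s(m, m) ⊗ r(m) ⊗ p ⊗ r(p) ⊗ t(m, m, p) ⊗ m, p ⊗ m, p))  →  r(t(m ⊗ p ⊗ r(m) ⊗ r(p) ⊗ s(m, m) ⊗ t(m, m, p), m ⊗ p, p))
Sort:  m ⊗ p ⊗ r(t(m ⊗ p ⊗ r(m) ⊗ r(p) ⊗ s(m, m) ⊗ t(m, m, p), m ⊗ p, p))
Reassemble:  s(m ⊗ p ⊗ r(t(m ⊗ p ⊗ r(m) ⊗ r(p) ⊗ s(m, m) ⊗ t(m, m, p), m ⊗ p, p)), p)

Answer: s(m ⊗ p ⊗ r(t(m ⊗ p ⊗ r(m) ⊗ r(p) ⊗ s(m, m) ⊗ t(m, m, p), m ⊗ p, p)), p)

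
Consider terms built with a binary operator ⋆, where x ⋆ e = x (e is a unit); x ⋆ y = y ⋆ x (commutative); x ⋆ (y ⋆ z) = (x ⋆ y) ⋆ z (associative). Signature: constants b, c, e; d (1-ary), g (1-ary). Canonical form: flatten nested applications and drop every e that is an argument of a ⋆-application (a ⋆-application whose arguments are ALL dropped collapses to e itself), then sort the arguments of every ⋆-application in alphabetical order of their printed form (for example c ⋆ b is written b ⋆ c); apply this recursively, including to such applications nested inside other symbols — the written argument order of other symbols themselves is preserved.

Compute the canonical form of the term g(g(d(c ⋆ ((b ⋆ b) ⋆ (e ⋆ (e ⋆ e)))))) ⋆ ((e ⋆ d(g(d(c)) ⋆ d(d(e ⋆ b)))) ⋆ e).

Merge nested applications:  g(g(d(c ⋆ ((b ⋆ b) ⋆ (e ⋆ (e ⋆ e)))))) ⋆ e ⋆ d(g(d(c)) ⋆ d(d(e ⋆ b))) ⋆ e
Inside:  g(g(d(c ⋆ ((b ⋆ b) ⋆ (e ⋆ (e ⋆ e))))))  →  g(g(d(b ⋆ b ⋆ c)))
Canonicalize subterm:  d(g(d(c)) ⋆ d(d(e ⋆ b)))  →  d(d(d(b)) ⋆ g(d(c)))
Units out:  drop e (×2)
Sort arguments:  d(d(d(b)) ⋆ g(d(c))) ⋆ g(g(d(b ⋆ b ⋆ c)))

Answer: d(d(d(b)) ⋆ g(d(c))) ⋆ g(g(d(b ⋆ b ⋆ c)))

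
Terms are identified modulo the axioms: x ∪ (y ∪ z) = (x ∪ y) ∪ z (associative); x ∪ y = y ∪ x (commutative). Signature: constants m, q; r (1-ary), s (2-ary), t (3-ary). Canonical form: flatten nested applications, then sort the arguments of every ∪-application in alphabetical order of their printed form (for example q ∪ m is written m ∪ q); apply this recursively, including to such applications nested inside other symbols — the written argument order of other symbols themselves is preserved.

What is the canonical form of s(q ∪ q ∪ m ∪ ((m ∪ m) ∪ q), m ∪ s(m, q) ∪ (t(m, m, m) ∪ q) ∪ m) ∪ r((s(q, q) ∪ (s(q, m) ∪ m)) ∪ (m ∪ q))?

Simplify inside:  s(q ∪ q ∪ m ∪ ((m ∪ m) ∪ q), m ∪ s(m, q) ∪ (t(m, m, m) ∪ q) ∪ m)  →  s(m ∪ m ∪ m ∪ q ∪ q ∪ q, m ∪ m ∪ q ∪ s(m, q) ∪ t(m, m, m))
Simplify inside:  r((s(q, q) ∪ (s(q, m) ∪ m)) ∪ (m ∪ q))  →  r(m ∪ m ∪ q ∪ s(q, m) ∪ s(q, q))
Order the arguments:  r(m ∪ m ∪ q ∪ s(q, m) ∪ s(q, q)) ∪ s(m ∪ m ∪ m ∪ q ∪ q ∪ q, m ∪ m ∪ q ∪ s(m, q) ∪ t(m, m, m))

Answer: r(m ∪ m ∪ q ∪ s(q, m) ∪ s(q, q)) ∪ s(m ∪ m ∪ m ∪ q ∪ q ∪ q, m ∪ m ∪ q ∪ s(m, q) ∪ t(m, m, m))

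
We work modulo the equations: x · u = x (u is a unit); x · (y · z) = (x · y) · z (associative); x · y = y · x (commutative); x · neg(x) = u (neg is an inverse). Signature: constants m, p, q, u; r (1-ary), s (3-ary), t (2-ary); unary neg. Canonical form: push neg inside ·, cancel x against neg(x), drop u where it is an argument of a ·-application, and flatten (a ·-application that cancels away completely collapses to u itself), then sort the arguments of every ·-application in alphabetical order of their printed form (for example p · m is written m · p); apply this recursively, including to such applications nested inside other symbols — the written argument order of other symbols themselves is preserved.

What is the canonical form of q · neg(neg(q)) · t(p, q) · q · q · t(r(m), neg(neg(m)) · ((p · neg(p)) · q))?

Answer: q · q · q · q · t(p, q) · t(r(m), m · q)

Derivation:
Push neg inside:  distribute neg over · and collapse double neg
Collect terms:  q · q · q · q · t(p, q) · t(r(m), m · q)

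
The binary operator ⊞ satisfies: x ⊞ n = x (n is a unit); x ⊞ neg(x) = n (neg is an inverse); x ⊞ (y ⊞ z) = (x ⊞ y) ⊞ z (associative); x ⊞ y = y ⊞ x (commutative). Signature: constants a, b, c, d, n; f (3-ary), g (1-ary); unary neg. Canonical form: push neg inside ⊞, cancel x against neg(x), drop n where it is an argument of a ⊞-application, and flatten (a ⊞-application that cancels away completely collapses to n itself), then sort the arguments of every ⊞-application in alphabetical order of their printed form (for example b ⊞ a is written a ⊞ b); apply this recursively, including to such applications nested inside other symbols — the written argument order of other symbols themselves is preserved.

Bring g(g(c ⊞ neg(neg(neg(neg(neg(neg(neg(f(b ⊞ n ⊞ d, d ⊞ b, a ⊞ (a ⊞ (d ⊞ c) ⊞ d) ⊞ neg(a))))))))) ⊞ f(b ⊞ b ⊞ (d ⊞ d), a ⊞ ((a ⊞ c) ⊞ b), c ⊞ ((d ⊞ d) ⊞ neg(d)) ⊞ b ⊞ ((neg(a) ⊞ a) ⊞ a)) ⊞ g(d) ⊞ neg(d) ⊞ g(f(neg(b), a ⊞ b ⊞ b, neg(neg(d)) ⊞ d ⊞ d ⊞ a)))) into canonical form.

Work inside:  c ⊞ neg(neg(neg(neg(neg(neg(neg(f(b ⊞ n ⊞ d, d ⊞ b, a ⊞ (a ⊞ (d ⊞ c) ⊞ d) ⊞ neg(a))))))))) ⊞ f(b ⊞ b ⊞ (d ⊞ d), a ⊞ ((a ⊞ c) ⊞ b), c ⊞ ((d ⊞ d) ⊞ neg(d)) ⊞ b ⊞ ((neg(a) ⊞ a) ⊞ a)) ⊞ g(d) ⊞ neg(d) ⊞ g(f(neg(b), a ⊞ b ⊞ b, neg(neg(d)) ⊞ d ⊞ d ⊞ a))
Push neg inside:  distribute neg over ⊞ and collapse double neg
Collect:  c ⊞ neg(f(b ⊞ d, b ⊞ d, a ⊞ c ⊞ d ⊞ d)) ⊞ f(b ⊞ b ⊞ d ⊞ d, a ⊞ a ⊞ b ⊞ c, a ⊞ b ⊞ c ⊞ d) ⊞ g(d) ⊞ neg(d) ⊞ g(f(neg(b), a ⊞ b ⊞ b, a ⊞ d ⊞ d ⊞ d))
Sort:  c ⊞ f(b ⊞ b ⊞ d ⊞ d, a ⊞ a ⊞ b ⊞ c, a ⊞ b ⊞ c ⊞ d) ⊞ g(d) ⊞ g(f(neg(b), a ⊞ b ⊞ b, a ⊞ d ⊞ d ⊞ d)) ⊞ neg(d) ⊞ neg(f(b ⊞ d, b ⊞ d, a ⊞ c ⊞ d ⊞ d))
Put back:  g(g(c ⊞ f(b ⊞ b ⊞ d ⊞ d, a ⊞ a ⊞ b ⊞ c, a ⊞ b ⊞ c ⊞ d) ⊞ g(d) ⊞ g(f(neg(b), a ⊞ b ⊞ b, a ⊞ d ⊞ d ⊞ d)) ⊞ neg(d) ⊞ neg(f(b ⊞ d, b ⊞ d, a ⊞ c ⊞ d ⊞ d))))

Answer: g(g(c ⊞ f(b ⊞ b ⊞ d ⊞ d, a ⊞ a ⊞ b ⊞ c, a ⊞ b ⊞ c ⊞ d) ⊞ g(d) ⊞ g(f(neg(b), a ⊞ b ⊞ b, a ⊞ d ⊞ d ⊞ d)) ⊞ neg(d) ⊞ neg(f(b ⊞ d, b ⊞ d, a ⊞ c ⊞ d ⊞ d))))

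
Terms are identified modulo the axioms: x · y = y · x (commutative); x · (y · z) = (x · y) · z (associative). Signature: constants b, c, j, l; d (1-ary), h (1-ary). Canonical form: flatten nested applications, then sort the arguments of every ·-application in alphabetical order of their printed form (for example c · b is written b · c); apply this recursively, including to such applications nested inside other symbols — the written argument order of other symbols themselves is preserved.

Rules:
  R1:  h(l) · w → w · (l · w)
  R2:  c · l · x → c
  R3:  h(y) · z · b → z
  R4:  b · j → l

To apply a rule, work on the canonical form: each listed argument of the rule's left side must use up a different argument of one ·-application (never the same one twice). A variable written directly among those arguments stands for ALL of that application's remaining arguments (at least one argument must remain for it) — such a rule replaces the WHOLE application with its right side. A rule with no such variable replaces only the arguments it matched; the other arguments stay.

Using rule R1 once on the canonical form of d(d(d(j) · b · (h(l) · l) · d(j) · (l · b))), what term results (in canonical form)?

Answer: d(d(b · b · b · b · d(j) · d(j) · d(j) · d(j) · l · l · l · l · l))

Derivation:
Canonical form:  d(d(b · b · d(j) · d(j) · h(l) · l · l))
Apply R1:  consuming h(l);  w := b · b · d(j) · d(j) · l · l
Every leftover argument binds to the variable; the entire application is replaced.
Result:  d(d(b · b · b · b · d(j) · d(j) · d(j) · d(j) · l · l · l · l · l))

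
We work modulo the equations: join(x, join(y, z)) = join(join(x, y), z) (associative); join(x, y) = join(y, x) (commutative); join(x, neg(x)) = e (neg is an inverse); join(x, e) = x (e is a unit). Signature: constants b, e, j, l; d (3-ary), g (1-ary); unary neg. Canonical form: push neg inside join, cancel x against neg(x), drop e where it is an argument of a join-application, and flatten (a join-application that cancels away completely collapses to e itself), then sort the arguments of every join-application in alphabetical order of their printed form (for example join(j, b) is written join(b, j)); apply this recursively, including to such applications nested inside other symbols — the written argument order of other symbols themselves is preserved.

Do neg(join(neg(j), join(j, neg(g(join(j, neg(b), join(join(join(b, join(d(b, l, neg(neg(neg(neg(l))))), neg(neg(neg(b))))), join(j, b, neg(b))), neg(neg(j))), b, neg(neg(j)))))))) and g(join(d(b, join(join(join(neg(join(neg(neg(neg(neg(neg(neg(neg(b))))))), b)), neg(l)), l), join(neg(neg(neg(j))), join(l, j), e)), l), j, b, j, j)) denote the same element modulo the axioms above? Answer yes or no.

Answer: no — g(join(d(b, l, l), j, j, j, j)) vs g(join(b, d(b, l, l), j, j, j))

Derivation:
Left:  neg(join(neg(j), join(j, neg(g(join(j, neg(b), join(join(join(b, join(d(b, l, neg(neg(neg(neg(l))))), neg(neg(neg(b))))), join(j, b, neg(b))), neg(neg(j))), b, neg(neg(j))))))))
  Push neg inside:  distribute neg over join and collapse double neg
  Cancel:  j cancels
  Combine occurrences:  g(join(d(b, l, l), j, j, j, j))
Right:  g(join(d(b, join(join(join(neg(join(neg(neg(neg(neg(neg(neg(neg(b))))))), b)), neg(l)), l), join(neg(neg(neg(j))), join(l, j), e)), l), j, b, j, j))
  Descend into:  join(d(b, join(join(join(neg(join(neg(neg(neg(neg(neg(neg(neg(b))))))), b)), neg(l)), l), join(neg(neg(neg(j))), join(l, j), e)), l), j, b, j, j)
  Push neg inside:  distribute neg over join and collapse double neg
  Collect terms:  join(d(b, l, l), j, j, j, b)
  Order the arguments:  join(b, d(b, l, l), j, j, j)
  Rebuild:  g(join(b, d(b, l, l), j, j, j))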